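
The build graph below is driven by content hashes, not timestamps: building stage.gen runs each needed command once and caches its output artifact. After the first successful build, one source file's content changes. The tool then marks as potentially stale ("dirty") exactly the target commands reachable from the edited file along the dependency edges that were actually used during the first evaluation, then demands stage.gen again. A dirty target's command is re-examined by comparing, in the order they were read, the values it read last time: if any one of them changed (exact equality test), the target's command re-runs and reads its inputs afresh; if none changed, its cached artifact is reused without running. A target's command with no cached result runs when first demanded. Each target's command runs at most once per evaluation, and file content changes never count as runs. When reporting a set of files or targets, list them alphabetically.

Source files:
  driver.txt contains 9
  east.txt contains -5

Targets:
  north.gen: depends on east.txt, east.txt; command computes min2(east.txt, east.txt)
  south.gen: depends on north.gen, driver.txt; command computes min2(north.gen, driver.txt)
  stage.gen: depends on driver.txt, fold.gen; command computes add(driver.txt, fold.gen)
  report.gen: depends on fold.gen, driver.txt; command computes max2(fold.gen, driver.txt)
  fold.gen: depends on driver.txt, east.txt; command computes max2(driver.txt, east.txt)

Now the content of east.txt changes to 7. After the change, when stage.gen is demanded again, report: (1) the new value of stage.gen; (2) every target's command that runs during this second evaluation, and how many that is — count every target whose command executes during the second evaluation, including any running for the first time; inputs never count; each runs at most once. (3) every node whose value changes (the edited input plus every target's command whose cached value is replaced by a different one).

Initial pass — values computed on the first demand:
  fold.gen = max2(9, -5) = 9
  stage.gen = add(9, 9) = 18

Second demand — change propagation:
  fold.gen: re-runs because east.txt -5->7; new result 9 (unchanged).
  stage.gen: re-examined; everything it read last time is the same (driver.txt unchanged, fold.gen unchanged) — cache 18 kept, no run.

The important point: fold.gen recomputes to an identical value, and the output ends up unchanged.

stage.gen now evaluates to 18.
Run set: fold.gen (1 run).
Changed values: east.txt.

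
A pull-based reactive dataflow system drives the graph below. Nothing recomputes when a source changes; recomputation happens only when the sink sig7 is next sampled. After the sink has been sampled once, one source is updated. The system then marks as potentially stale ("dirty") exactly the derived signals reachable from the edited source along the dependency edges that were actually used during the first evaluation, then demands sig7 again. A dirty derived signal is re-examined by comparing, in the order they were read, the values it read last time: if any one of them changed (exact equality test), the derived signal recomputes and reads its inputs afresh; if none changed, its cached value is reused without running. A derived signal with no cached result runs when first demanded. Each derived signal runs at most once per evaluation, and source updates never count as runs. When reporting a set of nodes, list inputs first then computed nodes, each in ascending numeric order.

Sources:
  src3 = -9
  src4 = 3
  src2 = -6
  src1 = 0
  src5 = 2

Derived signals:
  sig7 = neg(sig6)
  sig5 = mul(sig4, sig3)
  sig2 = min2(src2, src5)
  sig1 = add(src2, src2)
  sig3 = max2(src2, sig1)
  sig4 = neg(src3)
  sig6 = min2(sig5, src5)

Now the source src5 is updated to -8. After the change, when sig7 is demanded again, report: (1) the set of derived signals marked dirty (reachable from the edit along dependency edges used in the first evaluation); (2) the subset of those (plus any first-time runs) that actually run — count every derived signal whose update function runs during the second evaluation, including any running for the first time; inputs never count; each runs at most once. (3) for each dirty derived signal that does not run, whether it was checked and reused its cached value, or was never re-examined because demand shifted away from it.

Marked dirty: sig6, sig7.
Derived signals that run: sig6 — 1 in total.
Checked but reused from cache: sig7.
Key observation: the change is absorbed at sig6 — it re-runs but produces the same value, and the output's value is unchanged.

First evaluation (everything demanded from the output):
  sig1 = add(-6, -6) = -12
  sig3 = max2(-6, -12) = -6
  sig4 = neg(-9) = 9
  sig5 = mul(9, -6) = -54
  sig6 = min2(-54, 2) = -54
  sig7 = neg(-54) = 54

Propagation after the edit:
  sig6: runs — src5 2->-8; result -54 (same value as before).
  sig7: checked — values it read are unchanged (sig6 unchanged); reused cached 54 without running.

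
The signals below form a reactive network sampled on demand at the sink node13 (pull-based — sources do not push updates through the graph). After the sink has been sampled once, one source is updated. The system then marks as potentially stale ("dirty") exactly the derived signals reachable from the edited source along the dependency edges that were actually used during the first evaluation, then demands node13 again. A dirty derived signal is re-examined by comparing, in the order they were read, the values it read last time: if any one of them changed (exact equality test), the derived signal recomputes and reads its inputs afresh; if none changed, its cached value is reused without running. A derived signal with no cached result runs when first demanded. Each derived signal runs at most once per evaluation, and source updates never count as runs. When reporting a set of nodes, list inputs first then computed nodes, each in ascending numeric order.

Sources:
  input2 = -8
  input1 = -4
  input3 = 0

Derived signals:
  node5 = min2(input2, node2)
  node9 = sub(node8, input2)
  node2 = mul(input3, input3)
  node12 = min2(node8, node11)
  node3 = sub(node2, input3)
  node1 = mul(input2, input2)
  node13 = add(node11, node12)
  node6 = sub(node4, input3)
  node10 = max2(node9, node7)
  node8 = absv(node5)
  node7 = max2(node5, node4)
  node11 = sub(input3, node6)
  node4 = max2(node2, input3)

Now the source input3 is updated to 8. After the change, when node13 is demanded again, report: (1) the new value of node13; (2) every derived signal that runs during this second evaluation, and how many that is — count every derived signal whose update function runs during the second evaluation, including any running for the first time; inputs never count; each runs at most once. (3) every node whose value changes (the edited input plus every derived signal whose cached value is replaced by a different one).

Initial pass — values computed on the first demand:
  node2 = mul(0, 0) = 0
  node4 = max2(0, 0) = 0
  node5 = min2(-8, 0) = -8
  node6 = sub(0, 0) = 0
  node8 = absv(-8) = 8
  node11 = sub(0, 0) = 0
  node12 = min2(8, 0) = 0
  node13 = add(0, 0) = 0

Second demand — change propagation:
  node2: re-runs because input3 0->8; input3 0->8; new result 64.
  node4: re-runs because node2 0->64; input3 0->8; new result 64.
  node5: re-runs because node2 0->64; new result -8 (unchanged).
  node6: re-runs because node4 0->64; input3 0->8; new result 56.
  node8: re-examined; everything it read last time is the same (node5 unchanged) — cache 8 kept, no run.
  node11: re-runs because input3 0->8; node6 0->56; new result -48.
  node12: re-runs because node11 0->-48; new result -48.
  node13: re-runs because node11 0->-48; node12 0->-48; new result -96.

The important point: at node8 every value read last time is unchanged, so the dirty flag clears without a run.

node13 now evaluates to -96.
Run set: node2, node4, node5, node6, node11, node12, node13 (7 run).
Changed values: input3, node2, node4, node6, node11, node12, node13.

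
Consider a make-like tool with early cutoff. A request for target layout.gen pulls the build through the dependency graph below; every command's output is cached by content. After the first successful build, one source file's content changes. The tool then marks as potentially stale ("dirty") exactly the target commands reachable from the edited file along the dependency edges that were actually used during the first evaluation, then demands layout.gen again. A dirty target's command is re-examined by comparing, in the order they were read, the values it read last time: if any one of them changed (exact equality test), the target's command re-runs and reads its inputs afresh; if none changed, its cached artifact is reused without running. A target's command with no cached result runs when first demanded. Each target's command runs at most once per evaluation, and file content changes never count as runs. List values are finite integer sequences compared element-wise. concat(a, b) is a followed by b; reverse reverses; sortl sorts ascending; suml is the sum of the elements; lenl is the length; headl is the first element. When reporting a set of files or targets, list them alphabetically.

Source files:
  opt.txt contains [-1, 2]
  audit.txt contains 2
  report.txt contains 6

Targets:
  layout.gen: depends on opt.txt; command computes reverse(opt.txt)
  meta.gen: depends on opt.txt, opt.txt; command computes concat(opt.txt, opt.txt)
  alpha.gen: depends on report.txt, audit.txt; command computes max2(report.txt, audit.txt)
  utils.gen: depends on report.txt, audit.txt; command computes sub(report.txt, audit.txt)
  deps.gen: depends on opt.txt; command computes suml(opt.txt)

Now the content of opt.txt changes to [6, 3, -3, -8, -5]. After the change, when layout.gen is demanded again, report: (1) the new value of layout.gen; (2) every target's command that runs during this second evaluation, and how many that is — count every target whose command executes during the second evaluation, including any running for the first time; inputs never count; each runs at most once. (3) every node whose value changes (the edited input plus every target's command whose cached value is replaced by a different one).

First demand of the output computes:
  layout.gen = reverse([-1, 2]) = [2, -1]

After the edit, cleaning proceeds:
  layout.gen: a read changed (opt.txt [-1, 2]->[6, 3, -3, -8, -5]) — executes, giving [-5, -8, -3, 3, 6].

Demanding layout.gen again yields [-5, -8, -3, 3, 6].
1 target commands run: layout.gen.
The nodes whose values change: layout.gen, opt.txt.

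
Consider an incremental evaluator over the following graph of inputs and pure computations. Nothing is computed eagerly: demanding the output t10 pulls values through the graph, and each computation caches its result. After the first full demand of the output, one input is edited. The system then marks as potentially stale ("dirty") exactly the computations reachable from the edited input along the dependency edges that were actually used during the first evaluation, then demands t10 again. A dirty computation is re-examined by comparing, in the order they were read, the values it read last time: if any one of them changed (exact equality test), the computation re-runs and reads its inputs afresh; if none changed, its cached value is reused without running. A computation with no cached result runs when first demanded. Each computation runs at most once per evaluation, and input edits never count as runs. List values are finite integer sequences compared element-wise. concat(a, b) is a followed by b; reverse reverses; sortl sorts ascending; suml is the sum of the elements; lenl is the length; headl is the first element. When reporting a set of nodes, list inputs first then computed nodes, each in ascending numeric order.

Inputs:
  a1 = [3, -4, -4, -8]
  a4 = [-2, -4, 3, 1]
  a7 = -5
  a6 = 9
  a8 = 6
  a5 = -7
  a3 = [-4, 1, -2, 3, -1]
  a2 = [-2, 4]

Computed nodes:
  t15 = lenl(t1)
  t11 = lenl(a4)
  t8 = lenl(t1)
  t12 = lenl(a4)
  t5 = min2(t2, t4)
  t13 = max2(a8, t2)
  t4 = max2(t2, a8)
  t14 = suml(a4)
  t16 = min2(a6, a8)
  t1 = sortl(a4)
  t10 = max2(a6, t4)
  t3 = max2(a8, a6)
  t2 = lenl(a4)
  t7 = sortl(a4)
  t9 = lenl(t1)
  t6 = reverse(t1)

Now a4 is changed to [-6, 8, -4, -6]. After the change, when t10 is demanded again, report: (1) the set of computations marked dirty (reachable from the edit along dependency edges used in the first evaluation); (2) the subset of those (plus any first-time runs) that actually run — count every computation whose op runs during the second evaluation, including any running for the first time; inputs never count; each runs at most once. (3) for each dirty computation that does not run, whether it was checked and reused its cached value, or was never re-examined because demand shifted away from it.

Dirty set: t2, t4, t10.
Run set: t2 (1 run).
Re-examined without running (cache reused): t4, t10.
The important point: t2 recomputes to an identical value, and the output ends up unchanged.

Initial pass — values computed on the first demand:
  t2 = lenl([-2, -4, 3, 1]) = 4
  t4 = max2(4, 6) = 6
  t10 = max2(9, 6) = 9

Second demand — change propagation:
  t2: re-runs because a4 [-2, -4, 3, 1]->[-6, 8, -4, -6]; new result 4 (unchanged).
  t4: re-examined; everything it read last time is the same (t2 unchanged, a8 unchanged) — cache 6 kept, no run.
  t10: re-examined; everything it read last time is the same (a6 unchanged, t4 unchanged) — cache 9 kept, no run.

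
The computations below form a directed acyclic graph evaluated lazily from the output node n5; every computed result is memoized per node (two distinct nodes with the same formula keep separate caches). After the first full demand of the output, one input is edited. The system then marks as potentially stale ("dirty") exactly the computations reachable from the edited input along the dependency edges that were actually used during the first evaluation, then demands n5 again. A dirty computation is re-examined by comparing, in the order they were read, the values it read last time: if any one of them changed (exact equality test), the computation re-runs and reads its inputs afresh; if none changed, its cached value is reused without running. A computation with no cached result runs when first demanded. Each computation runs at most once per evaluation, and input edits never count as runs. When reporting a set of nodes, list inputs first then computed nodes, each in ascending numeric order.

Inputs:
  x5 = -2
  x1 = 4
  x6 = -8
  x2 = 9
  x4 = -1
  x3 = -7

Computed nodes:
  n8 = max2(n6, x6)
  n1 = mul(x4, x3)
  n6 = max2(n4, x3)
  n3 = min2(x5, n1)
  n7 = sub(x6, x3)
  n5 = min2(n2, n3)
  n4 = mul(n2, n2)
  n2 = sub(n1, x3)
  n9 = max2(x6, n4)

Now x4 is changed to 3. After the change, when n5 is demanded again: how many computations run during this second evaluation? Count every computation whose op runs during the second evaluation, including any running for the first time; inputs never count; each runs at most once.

First demand of the output computes:
  n1 = mul(-1, -7) = 7
  n2 = sub(7, -7) = 14
  n3 = min2(-2, 7) = -2
  n5 = min2(14, -2) = -2

After the edit, cleaning proceeds:
  n1: a read changed (x4 -1->3) — executes, giving -21.
  n2: a read changed (n1 7->-21) — executes, giving -14.
  n3: a read changed (n1 7->-21) — executes, giving -21.
  n5: a read changed (n2 14->-14; n3 -2->-21) — executes, giving -21.

4 computations run: n1, n2, n3, n5.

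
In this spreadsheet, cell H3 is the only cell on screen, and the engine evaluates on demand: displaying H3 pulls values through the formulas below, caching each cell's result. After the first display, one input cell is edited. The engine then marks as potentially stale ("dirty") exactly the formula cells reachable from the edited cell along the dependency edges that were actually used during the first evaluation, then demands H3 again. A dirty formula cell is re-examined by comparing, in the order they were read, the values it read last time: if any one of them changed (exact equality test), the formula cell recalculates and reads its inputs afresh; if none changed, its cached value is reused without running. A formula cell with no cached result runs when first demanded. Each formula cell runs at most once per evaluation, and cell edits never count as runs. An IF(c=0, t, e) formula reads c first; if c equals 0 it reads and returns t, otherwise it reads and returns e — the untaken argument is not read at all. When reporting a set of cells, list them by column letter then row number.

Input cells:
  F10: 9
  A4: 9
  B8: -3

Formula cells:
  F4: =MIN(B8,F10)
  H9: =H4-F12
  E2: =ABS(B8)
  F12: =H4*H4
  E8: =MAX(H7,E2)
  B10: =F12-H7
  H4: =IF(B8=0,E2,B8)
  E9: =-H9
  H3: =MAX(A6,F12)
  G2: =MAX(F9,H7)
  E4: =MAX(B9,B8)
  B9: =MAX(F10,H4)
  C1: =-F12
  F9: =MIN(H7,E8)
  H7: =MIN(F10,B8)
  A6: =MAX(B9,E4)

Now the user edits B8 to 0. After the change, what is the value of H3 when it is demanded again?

Initial pass — values computed on the first demand:
  H4 = IF(B8=0: B8=-3 -> else branch B8) = -3
  B9 = MAX(9, -3) = 9
  E4 = MAX(9, -3) = 9
  A6 = MAX(9, 9) = 9
  F12 = -3 * -3 = 9
  H3 = MAX(9, 9) = 9

Second demand — change propagation:
  E2: newly demanded (no cache) — executes and yields 0.
  H4: re-runs because B8 -3->0; B8 -3->0; new result 0.
  B9: re-runs because H4 -3->0; new result 9 (unchanged).
  E4: re-runs because B8 -3->0; new result 9 (unchanged).
  A6: re-examined; everything it read last time is the same (B9 unchanged, E4 unchanged) — cache 9 kept, no run.
  F12: re-runs because H4 -3->0; H4 -3->0; new result 0.
  H3: re-runs because F12 9->0; new result 9 (unchanged).

The important point: the flipped condition pulls in fresh nodes; E2 runs for the first time.

H3 now evaluates to 9.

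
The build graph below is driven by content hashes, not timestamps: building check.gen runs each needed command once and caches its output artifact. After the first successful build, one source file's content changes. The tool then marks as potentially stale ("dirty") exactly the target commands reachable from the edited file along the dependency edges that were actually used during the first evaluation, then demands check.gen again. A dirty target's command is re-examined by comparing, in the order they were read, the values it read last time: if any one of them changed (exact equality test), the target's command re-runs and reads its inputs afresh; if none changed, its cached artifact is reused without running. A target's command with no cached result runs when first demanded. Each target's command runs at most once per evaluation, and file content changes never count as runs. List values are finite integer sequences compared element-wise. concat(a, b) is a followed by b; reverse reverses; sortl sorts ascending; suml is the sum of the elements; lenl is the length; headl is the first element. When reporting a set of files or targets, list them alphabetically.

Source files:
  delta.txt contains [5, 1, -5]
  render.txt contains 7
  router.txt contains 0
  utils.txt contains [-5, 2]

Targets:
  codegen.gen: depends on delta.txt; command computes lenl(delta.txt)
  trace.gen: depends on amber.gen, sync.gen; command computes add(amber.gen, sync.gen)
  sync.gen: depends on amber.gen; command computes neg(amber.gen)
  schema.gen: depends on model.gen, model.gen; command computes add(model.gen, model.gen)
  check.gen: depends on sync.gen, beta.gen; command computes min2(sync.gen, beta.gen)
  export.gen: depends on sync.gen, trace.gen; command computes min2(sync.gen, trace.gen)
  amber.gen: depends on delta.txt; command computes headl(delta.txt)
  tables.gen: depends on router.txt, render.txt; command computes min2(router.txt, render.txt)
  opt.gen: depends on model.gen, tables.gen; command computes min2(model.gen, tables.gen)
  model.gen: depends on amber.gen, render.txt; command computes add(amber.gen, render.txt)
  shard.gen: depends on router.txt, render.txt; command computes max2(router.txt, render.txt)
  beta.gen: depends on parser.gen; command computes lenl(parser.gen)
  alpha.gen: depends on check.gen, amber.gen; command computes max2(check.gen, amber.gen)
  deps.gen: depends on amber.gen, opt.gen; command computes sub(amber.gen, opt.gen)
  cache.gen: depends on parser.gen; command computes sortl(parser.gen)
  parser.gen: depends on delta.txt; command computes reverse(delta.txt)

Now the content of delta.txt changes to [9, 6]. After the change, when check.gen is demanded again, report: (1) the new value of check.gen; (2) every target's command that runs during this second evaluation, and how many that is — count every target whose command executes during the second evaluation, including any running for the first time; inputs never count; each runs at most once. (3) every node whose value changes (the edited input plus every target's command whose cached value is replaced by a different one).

Initial pass — values computed on the first demand:
  amber.gen = headl([5, 1, -5]) = 5
  parser.gen = reverse([5, 1, -5]) = [-5, 1, 5]
  beta.gen = lenl([-5, 1, 5]) = 3
  sync.gen = neg(5) = -5
  check.gen = min2(-5, 3) = -5

Second demand — change propagation:
  amber.gen: re-runs because delta.txt [5, 1, -5]->[9, 6]; new result 9.
  parser.gen: re-runs because delta.txt [5, 1, -5]->[9, 6]; new result [6, 9].
  beta.gen: re-runs because parser.gen [-5, 1, 5]->[6, 9]; new result 2.
  sync.gen: re-runs because amber.gen 5->9; new result -9.
  check.gen: re-runs because sync.gen -5->-9; beta.gen 3->2; new result -9.

check.gen now evaluates to -9.
Run set: amber.gen, beta.gen, check.gen, parser.gen, sync.gen (5 run).
Changed values: amber.gen, beta.gen, check.gen, delta.txt, parser.gen, sync.gen.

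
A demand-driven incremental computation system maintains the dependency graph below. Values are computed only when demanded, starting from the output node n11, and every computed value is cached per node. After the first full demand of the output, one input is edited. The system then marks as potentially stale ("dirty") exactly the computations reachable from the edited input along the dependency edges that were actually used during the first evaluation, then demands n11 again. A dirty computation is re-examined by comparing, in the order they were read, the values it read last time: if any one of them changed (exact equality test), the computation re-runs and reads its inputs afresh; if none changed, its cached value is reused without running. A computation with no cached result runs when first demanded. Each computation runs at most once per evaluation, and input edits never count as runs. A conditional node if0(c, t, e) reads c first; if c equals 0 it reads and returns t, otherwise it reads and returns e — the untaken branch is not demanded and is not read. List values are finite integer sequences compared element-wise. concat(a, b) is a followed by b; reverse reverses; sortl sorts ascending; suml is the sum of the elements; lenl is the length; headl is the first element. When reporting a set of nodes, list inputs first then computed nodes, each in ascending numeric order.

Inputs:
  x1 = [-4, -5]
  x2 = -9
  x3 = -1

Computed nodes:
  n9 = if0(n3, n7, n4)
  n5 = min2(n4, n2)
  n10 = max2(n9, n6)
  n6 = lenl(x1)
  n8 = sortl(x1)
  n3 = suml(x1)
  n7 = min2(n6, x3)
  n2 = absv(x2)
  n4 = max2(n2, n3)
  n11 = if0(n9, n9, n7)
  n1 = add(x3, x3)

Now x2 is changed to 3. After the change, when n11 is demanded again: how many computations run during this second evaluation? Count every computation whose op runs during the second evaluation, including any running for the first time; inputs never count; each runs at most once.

Computations that run: n2, n4, n9, n11 — 4 in total.

First evaluation (everything demanded from the output):
  n2 = absv(-9) = 9
  n3 = suml([-4, -5]) = -9
  n4 = max2(9, -9) = 9
  n6 = lenl([-4, -5]) = 2
  n7 = min2(2, -1) = -1
  n9 = if0(n3=-9 -> else branch n4) = 9
  n11 = if0(n9=9 -> else branch n7) = -1

Propagation after the edit:
  n2: runs — x2 -9->3; result 3.
  n4: runs — n2 9->3; result 3.
  n9: runs — n4 9->3; result 3.
  n11: runs — n9 9->3; result -1 (same value as before).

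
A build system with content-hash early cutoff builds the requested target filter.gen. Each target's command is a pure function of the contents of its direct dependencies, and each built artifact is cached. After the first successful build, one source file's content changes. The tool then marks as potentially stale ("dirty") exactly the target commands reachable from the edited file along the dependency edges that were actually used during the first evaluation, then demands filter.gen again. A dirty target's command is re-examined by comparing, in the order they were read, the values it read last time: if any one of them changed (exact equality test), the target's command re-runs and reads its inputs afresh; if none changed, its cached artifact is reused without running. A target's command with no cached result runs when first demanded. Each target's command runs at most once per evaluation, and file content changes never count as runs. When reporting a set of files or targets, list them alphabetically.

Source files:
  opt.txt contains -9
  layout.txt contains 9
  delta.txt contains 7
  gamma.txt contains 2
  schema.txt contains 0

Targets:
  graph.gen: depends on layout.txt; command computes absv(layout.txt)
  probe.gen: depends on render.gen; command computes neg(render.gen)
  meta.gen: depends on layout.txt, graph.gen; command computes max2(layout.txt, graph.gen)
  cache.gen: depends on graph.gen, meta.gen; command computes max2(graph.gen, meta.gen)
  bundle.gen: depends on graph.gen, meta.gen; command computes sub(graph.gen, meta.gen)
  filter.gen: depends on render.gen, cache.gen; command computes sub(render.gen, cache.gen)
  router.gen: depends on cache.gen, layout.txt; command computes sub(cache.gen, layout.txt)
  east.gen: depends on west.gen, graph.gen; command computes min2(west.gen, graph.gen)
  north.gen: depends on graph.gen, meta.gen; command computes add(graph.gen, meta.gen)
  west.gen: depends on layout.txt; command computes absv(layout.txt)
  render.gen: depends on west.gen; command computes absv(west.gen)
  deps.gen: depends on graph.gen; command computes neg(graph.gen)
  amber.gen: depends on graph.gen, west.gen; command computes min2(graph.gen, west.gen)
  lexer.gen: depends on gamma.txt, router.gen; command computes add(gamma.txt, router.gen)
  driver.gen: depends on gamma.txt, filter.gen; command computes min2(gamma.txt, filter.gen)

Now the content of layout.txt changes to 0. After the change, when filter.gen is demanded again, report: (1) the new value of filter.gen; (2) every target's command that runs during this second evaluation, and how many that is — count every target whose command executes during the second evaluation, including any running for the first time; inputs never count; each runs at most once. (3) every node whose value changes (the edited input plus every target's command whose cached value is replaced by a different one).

New value of filter.gen: 0.
Target commands that run: cache.gen, filter.gen, graph.gen, meta.gen, render.gen, west.gen — 6 in total.
Values that change: cache.gen, graph.gen, layout.txt, meta.gen, render.gen, west.gen.

First evaluation (everything demanded from the output):
  graph.gen = absv(9) = 9
  meta.gen = max2(9, 9) = 9
  cache.gen = max2(9, 9) = 9
  west.gen = absv(9) = 9
  render.gen = absv(9) = 9
  filter.gen = sub(9, 9) = 0

Propagation after the edit:
  graph.gen: runs — layout.txt 9->0; result 0.
  meta.gen: runs — layout.txt 9->0; graph.gen 9->0; result 0.
  cache.gen: runs — graph.gen 9->0; meta.gen 9->0; result 0.
  west.gen: runs — layout.txt 9->0; result 0.
  render.gen: runs — west.gen 9->0; result 0.
  filter.gen: runs — render.gen 9->0; cache.gen 9->0; result 0 (same value as before).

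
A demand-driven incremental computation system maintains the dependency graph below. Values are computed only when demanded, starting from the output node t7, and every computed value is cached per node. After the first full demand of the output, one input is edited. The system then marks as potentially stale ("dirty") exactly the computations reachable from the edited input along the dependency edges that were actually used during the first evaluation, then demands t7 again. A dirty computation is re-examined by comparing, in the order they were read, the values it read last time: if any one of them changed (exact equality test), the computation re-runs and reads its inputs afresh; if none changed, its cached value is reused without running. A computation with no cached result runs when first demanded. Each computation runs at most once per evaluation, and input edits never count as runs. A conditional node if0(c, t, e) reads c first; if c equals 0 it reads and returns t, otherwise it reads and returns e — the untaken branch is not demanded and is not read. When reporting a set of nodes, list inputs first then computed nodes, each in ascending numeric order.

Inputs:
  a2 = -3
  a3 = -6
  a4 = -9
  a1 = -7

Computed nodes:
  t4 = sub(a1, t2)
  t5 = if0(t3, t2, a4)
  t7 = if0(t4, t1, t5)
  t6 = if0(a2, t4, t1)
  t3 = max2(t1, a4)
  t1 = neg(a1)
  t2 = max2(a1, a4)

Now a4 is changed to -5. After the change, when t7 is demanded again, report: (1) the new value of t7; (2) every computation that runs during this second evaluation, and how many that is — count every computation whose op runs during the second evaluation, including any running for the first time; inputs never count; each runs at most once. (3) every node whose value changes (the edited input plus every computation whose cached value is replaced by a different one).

New value of t7: -5.
Computations that run: t2, t3, t4, t5, t7 — 5 in total.
Values that change: a4, t2, t4, t7.
Key observation: a condition flipped, so demand reaches new nodes — t3, t5 run for the first time.

First evaluation (everything demanded from the output):
  t1 = neg(-7) = 7
  t2 = max2(-7, -9) = -7
  t4 = sub(-7, -7) = 0
  t7 = if0(t4=0 -> then branch t1) = 7

Propagation after the edit:
  t2: runs — a4 -9->-5; result -5.
  t3: demanded for the first time — runs, produces 7.
  t4: runs — t2 -7->-5; result -2.
  t5: demanded for the first time — runs, produces -5.
  t7: runs — t4 0->-2; result -5.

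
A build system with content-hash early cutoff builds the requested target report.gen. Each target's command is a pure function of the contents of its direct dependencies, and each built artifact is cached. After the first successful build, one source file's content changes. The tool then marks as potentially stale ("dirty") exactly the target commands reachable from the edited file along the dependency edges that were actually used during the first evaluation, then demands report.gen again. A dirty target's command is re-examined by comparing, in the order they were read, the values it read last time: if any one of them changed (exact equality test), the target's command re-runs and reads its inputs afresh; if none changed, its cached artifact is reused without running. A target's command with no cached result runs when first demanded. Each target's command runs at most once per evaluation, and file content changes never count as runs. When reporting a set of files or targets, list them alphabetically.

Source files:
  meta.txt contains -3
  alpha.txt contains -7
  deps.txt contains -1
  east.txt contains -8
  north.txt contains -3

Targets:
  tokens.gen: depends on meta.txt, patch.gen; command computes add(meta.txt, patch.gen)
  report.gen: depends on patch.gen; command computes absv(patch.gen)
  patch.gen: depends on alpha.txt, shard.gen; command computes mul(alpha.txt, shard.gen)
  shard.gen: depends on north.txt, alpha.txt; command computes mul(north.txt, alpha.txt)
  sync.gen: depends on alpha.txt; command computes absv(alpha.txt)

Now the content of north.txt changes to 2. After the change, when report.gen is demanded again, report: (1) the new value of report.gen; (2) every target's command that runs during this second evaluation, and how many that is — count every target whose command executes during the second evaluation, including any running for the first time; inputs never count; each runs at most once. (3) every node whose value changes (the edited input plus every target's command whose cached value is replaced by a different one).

First evaluation (everything demanded from the output):
  shard.gen = mul(-3, -7) = 21
  patch.gen = mul(-7, 21) = -147
  report.gen = absv(-147) = 147

Propagation after the edit:
  shard.gen: runs — north.txt -3->2; result -14.
  patch.gen: runs — shard.gen 21->-14; result 98.
  report.gen: runs — patch.gen -147->98; result 98.

New value of report.gen: 98.
Target commands that run: patch.gen, report.gen, shard.gen — 3 in total.
Values that change: north.txt, patch.gen, report.gen, shard.gen.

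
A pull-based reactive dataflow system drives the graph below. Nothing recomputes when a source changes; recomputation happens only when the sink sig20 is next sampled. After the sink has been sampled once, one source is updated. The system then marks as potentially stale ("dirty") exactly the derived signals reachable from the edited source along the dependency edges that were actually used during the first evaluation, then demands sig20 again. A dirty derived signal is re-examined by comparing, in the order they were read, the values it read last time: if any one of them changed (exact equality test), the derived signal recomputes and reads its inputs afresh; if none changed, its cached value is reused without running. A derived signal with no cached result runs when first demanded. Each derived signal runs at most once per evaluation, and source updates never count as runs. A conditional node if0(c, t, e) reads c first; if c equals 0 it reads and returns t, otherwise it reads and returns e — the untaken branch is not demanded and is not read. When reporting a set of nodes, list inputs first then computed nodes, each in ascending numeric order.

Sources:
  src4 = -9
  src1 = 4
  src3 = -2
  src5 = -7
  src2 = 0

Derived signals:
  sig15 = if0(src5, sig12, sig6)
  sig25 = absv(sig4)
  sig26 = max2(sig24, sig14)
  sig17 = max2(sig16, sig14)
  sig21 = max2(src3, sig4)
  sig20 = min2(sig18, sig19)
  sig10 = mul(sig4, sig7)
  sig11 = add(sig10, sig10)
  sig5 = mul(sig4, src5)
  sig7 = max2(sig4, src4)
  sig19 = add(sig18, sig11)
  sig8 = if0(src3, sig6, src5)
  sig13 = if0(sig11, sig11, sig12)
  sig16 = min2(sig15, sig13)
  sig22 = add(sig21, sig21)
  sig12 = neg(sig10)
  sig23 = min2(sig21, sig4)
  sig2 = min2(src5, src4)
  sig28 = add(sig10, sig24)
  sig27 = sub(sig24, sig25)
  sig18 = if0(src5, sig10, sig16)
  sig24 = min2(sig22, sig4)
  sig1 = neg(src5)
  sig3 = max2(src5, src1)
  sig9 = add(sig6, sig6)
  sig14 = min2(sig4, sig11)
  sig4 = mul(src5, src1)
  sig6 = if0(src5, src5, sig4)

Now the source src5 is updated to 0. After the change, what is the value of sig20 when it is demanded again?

New value of sig20: 0.
Key observation: a condition flipped, so demand moved to the other branch — sig6, sig12, sig13, sig15, sig16 are never re-examined.

First evaluation (everything demanded from the output):
  sig4 = mul(-7, 4) = -28
  sig6 = if0(src5=-7 -> else branch sig4) = -28
  sig7 = max2(-28, -9) = -9
  sig10 = mul(-28, -9) = 252
  sig11 = add(252, 252) = 504
  sig12 = neg(252) = -252
  sig13 = if0(sig11=504 -> else branch sig12) = -252
  sig15 = if0(src5=-7 -> else branch sig6) = -28
  sig16 = min2(-28, -252) = -252
  sig18 = if0(src5=-7 -> else branch sig16) = -252
  sig19 = add(-252, 504) = 252
  sig20 = min2(-252, 252) = -252

Propagation after the edit:
  sig4: runs — src5 -7->0; result 0.
  sig6: marked dirty but never re-examined — demand shifted away from it.
  sig7: runs — sig4 -28->0; result 0.
  sig10: runs — sig4 -28->0; sig7 -9->0; result 0.
  sig11: runs — sig10 252->0; sig10 252->0; result 0.
  sig12: marked dirty but never re-examined — demand shifted away from it.
  sig13: marked dirty but never re-examined — demand shifted away from it.
  sig15: marked dirty but never re-examined — demand shifted away from it.
  sig16: marked dirty but never re-examined — demand shifted away from it.
  sig18: runs — src5 -7->0; result 0.
  sig19: runs — sig18 -252->0; sig11 504->0; result 0.
  sig20: runs — sig18 -252->0; sig19 252->0; result 0.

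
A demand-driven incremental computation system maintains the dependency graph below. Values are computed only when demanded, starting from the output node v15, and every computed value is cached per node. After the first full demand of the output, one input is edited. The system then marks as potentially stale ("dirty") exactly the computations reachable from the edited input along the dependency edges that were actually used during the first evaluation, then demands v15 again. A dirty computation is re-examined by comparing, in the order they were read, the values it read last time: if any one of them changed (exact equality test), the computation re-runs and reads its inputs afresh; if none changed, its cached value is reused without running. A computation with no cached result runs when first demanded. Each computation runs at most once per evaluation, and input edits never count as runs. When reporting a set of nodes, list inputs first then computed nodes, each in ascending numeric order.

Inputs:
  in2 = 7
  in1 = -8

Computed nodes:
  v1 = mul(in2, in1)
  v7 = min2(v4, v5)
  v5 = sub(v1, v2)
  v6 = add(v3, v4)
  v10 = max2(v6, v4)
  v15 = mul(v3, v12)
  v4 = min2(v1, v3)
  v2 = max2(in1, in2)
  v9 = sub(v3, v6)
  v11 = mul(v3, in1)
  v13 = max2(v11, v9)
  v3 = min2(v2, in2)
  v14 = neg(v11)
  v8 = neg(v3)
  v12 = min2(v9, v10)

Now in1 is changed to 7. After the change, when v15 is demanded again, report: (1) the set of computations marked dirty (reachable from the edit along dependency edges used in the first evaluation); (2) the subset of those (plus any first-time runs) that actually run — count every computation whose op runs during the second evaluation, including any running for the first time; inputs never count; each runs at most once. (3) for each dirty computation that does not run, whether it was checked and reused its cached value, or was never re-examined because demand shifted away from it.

Marked dirty: v1, v2, v3, v4, v6, v9, v10, v12, v15.
Computations that run: v1, v2, v4, v6, v9, v10, v12, v15 — 8 in total.
Checked but reused from cache: v3.
Key observation: the cutoff stops propagation at v3 — its inputs' values are unchanged, so it reuses its cache.

First evaluation (everything demanded from the output):
  v1 = mul(7, -8) = -56
  v2 = max2(-8, 7) = 7
  v3 = min2(7, 7) = 7
  v4 = min2(-56, 7) = -56
  v6 = add(7, -56) = -49
  v9 = sub(7, -49) = 56
  v10 = max2(-49, -56) = -49
  v12 = min2(56, -49) = -49
  v15 = mul(7, -49) = -343

Propagation after the edit:
  v1: runs — in1 -8->7; result 49.
  v2: runs — in1 -8->7; result 7 (same value as before).
  v3: checked — values it read are unchanged (v2 unchanged, in2 unchanged); reused cached 7 without running.
  v4: runs — v1 -56->49; result 7.
  v6: runs — v4 -56->7; result 14.
  v9: runs — v6 -49->14; result -7.
  v10: runs — v6 -49->14; v4 -56->7; result 14.
  v12: runs — v9 56->-7; v10 -49->14; result -7.
  v15: runs — v12 -49->-7; result -49.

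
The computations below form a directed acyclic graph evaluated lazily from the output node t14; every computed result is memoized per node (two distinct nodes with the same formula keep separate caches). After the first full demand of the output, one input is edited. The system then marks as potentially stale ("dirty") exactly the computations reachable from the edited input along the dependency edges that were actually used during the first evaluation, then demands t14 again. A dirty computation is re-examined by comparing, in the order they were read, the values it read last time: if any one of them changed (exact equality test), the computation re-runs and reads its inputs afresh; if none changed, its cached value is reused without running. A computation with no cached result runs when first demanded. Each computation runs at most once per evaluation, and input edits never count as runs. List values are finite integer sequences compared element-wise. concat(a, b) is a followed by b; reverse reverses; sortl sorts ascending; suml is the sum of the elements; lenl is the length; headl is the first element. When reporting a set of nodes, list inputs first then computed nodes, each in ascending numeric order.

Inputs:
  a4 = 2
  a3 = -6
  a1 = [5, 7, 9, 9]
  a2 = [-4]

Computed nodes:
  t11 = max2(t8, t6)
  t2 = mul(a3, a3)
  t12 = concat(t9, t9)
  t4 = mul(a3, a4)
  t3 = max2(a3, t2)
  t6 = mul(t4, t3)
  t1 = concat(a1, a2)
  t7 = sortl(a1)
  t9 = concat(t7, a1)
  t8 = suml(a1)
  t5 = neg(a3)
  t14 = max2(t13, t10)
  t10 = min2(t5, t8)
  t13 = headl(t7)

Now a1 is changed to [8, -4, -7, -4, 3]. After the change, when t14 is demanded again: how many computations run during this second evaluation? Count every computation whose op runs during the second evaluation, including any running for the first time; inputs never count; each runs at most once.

5 computations run: t7, t8, t10, t13, t14.

First demand of the output computes:
  t5 = neg(-6) = 6
  t7 = sortl([5, 7, 9, 9]) = [5, 7, 9, 9]
  t8 = suml([5, 7, 9, 9]) = 30
  t10 = min2(6, 30) = 6
  t13 = headl([5, 7, 9, 9]) = 5
  t14 = max2(5, 6) = 6

After the edit, cleaning proceeds:
  t7: a read changed (a1 [5, 7, 9, 9]->[8, -4, -7, -4, 3]) — executes, giving [-7, -4, -4, 3, 8].
  t8: a read changed (a1 [5, 7, 9, 9]->[8, -4, -7, -4, 3]) — executes, giving -4.
  t10: a read changed (t8 30->-4) — executes, giving -4.
  t13: a read changed (t7 [5, 7, 9, 9]->[-7, -4, -4, 3, 8]) — executes, giving -7.
  t14: a read changed (t13 5->-7; t10 6->-4) — executes, giving -4.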